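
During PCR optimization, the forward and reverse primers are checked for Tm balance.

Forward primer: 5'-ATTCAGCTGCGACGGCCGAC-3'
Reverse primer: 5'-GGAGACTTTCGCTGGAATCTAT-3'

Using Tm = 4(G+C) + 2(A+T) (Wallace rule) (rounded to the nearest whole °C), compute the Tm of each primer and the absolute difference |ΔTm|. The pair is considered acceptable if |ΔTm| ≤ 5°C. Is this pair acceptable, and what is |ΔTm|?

|ΔTm| = 2°C; the pair is acceptable.

Forward: A=4 T=3 G=6 C=7 → Tm = 2·7 + 4·13 = 66°C.
Reverse: A=5 T=7 G=6 C=4 → Tm = 2·12 + 4·10 = 64°C.
|ΔTm| = |66 − 64| = 2°C, ≤ 5°C.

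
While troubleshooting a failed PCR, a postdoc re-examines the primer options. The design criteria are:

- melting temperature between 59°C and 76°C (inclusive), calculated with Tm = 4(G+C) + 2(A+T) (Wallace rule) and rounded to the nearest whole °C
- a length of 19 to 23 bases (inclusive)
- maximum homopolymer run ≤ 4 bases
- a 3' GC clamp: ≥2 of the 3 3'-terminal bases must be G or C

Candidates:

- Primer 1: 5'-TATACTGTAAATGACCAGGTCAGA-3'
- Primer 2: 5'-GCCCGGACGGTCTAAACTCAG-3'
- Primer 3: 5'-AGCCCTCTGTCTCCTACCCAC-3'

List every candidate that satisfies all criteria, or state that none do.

Primer 2 and Primer 3.

Primer 1 (24 nt, A=9 T=6 G=5 C=4): Tm = 2·15 + 4·9 = 66°C ✓; length 24, outside 19–23 ✗; longest run = 3 ✓; 3' end AGA has 1 G/C, need ≥2 ✗ — fails.
Primer 2 (21 nt, A=5 T=3 G=6 C=7): Tm = 2·8 + 4·13 = 68°C ✓; length 21 ✓; longest run = 3 ✓; 3' end CAG has 2 G/C ✓ — passes.
Primer 3 (21 nt, A=3 T=5 G=2 C=11): Tm = 2·8 + 4·13 = 68°C ✓; length 21 ✓; longest run = 3 ✓; 3' end CAC has 2 G/C ✓ — passes.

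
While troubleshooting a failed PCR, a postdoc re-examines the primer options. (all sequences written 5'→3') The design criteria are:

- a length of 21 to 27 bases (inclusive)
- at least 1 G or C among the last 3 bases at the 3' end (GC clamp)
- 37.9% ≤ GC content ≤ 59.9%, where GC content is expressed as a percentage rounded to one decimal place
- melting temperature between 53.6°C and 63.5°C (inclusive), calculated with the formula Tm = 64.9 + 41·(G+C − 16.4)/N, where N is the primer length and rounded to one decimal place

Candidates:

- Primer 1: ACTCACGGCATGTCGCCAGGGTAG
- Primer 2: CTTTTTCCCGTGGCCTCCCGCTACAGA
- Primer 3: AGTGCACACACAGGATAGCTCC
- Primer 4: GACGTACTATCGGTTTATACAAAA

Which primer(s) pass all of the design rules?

Primer 1 (24 nt, A=5 T=4 G=8 C=7): length 24 ✓; 3' end TAG has 1 G/C ✓; GC 15/24 = 62.5%, outside 37.9–59.9% ✗; Tm = 64.9 + 41·(15 − 16.4)/24 = 62.5°C ✓ — fails.
Primer 2 (27 nt, A=3 T=8 G=5 C=11): length 27 ✓; 3' end AGA has 1 G/C ✓; GC 16/27 = 59.3% ✓; Tm = 64.9 + 41·(16 − 16.4)/27 = 64.3°C, outside 53.6–63.5°C ✗ — fails.
Primer 3 (22 nt, A=7 T=3 G=5 C=7): length 22 ✓; 3' end TCC has 2 G/C ✓; GC 12/22 = 54.5% ✓; Tm = 64.9 + 41·(12 − 16.4)/22 = 56.7°C ✓ — passes.
Primer 4 (24 nt, A=9 T=7 G=4 C=4): length 24 ✓; 3' end AAA has 0 G/C, need ≥1 ✗; GC 8/24 = 33.3%, outside 37.9–59.9% ✗; Tm = 64.9 + 41·(8 − 16.4)/24 = 50.6°C, outside 53.6–63.5°C ✗ — fails.

Primer 3 only.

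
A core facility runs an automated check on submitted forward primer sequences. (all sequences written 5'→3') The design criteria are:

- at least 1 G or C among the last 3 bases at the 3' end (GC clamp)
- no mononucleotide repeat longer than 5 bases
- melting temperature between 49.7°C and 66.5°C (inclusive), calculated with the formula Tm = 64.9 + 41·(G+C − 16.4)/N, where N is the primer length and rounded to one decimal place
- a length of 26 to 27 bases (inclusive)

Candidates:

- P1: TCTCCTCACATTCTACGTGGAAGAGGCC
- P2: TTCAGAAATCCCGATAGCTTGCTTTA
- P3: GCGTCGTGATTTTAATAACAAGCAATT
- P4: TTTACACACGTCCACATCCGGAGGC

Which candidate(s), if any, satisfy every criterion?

None of the candidates satisfy all criteria.

P1 (28 nt, A=6 T=7 G=6 C=9): 3' end GCC has 3 G/C ✓; longest run = 2 ✓; Tm = 64.9 + 41·(15 − 16.4)/28 = 62.9°C ✓; length 28, outside 26–27 ✗ — fails.
P2 (26 nt, A=7 T=9 G=4 C=6): 3' end TTA has 0 G/C, need ≥1 ✗; longest run = 3 ✓; Tm = 64.9 + 41·(10 − 16.4)/26 = 54.8°C ✓; length 26 ✓ — fails.
P3 (27 nt, A=9 T=9 G=5 C=4): 3' end ATT has 0 G/C, need ≥1 ✗; longest run = 4 ✓; Tm = 64.9 + 41·(9 − 16.4)/27 = 53.7°C ✓; length 27 ✓ — fails.
P4 (25 nt, A=6 T=5 G=5 C=9): 3' end GGC has 3 G/C ✓; longest run = 3 ✓; Tm = 64.9 + 41·(14 − 16.4)/25 = 61.0°C ✓; length 25, outside 26–27 ✗ — fails.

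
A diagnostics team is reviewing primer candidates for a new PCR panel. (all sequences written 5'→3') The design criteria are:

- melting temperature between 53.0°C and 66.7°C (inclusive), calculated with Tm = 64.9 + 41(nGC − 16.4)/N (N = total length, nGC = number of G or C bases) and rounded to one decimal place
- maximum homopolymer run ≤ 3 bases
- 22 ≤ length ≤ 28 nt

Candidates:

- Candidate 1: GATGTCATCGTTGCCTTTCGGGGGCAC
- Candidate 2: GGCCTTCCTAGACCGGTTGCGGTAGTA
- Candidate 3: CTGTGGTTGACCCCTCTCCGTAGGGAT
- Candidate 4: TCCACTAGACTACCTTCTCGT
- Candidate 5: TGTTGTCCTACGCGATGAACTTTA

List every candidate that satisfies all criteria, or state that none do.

Candidate 2 and Candidate 5.

Candidate 1 (27 nt, A=3 T=8 G=9 C=7): Tm = 64.9 + 41·(16 − 16.4)/27 = 64.3°C ✓; longest run = 5, exceeds 3 ✗; length 27 ✓ — fails.
Candidate 2 (27 nt, A=4 T=7 G=9 C=7): Tm = 64.9 + 41·(16 − 16.4)/27 = 64.3°C ✓; longest run = 2 ✓; length 27 ✓ — passes.
Candidate 3 (27 nt, A=3 T=8 G=8 C=8): Tm = 64.9 + 41·(16 − 16.4)/27 = 64.3°C ✓; longest run = 4, exceeds 3 ✗; length 27 ✓ — fails.
Candidate 4 (21 nt, A=4 T=7 G=2 C=8): Tm = 64.9 + 41·(10 − 16.4)/21 = 52.4°C, outside 53.0–66.7°C ✗; longest run = 2 ✓; length 21, outside 22–28 ✗ — fails.
Candidate 5 (24 nt, A=5 T=9 G=5 C=5): Tm = 64.9 + 41·(10 − 16.4)/24 = 54.0°C ✓; longest run = 3 ✓; length 24 ✓ — passes.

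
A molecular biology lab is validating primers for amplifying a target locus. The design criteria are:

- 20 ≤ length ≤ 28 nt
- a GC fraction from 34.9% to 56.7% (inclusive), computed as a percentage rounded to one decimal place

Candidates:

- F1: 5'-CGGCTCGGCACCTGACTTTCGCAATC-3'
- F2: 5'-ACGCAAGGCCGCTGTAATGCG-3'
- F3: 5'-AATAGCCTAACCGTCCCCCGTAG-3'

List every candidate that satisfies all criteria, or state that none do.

F3 only.

F1 (26 nt, A=4 T=6 G=6 C=10): length 26 ✓; GC 16/26 = 61.5%, outside 34.9–56.7% ✗ — fails.
F2 (21 nt, A=5 T=3 G=7 C=6): length 21 ✓; GC 13/21 = 61.9%, outside 34.9–56.7% ✗ — fails.
F3 (23 nt, A=6 T=4 G=4 C=9): length 23 ✓; GC 13/23 = 56.5% ✓ — passes.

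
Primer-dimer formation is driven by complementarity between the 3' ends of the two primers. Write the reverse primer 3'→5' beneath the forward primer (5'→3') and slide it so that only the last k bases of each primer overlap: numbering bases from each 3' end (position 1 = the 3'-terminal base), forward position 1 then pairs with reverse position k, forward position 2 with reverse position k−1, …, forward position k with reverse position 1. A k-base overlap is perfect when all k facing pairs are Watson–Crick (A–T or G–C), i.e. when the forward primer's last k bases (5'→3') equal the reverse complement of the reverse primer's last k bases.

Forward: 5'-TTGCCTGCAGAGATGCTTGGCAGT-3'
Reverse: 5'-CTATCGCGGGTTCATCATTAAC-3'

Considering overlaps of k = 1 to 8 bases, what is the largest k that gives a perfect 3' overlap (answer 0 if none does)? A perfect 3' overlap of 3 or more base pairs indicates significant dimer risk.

Last 8 bases (5'→3') — forward …TTGGCAGT, reverse …TCATTAAC.
Reverse complement of the reverse primer's last 8 bases: GTTAATGA; its first k bases are the reverse complement of the reverse primer's last k bases, so a perfect k-base overlap needs the forward primer's last k bases to equal them.
Comparing (forward last k vs required): k=1: T vs G ✗; k=2: GT vs GT ✓; k=3: AGT vs GTT ✗; k=4: CAGT vs GTTA ✗; k=5: GCAGT vs GTTAA ✗; k=6: GGCAGT vs GTTAAT ✗; k=7: TGGCAGT vs GTTAATG ✗; k=8: TTGGCAGT vs GTTAATGA ✗.
Only k = 2 is perfect, so the longest perfect 3' overlap is 2.

Longest perfect overlap: 2 complementary base pairs; below the dimer-risk threshold (threshold 3).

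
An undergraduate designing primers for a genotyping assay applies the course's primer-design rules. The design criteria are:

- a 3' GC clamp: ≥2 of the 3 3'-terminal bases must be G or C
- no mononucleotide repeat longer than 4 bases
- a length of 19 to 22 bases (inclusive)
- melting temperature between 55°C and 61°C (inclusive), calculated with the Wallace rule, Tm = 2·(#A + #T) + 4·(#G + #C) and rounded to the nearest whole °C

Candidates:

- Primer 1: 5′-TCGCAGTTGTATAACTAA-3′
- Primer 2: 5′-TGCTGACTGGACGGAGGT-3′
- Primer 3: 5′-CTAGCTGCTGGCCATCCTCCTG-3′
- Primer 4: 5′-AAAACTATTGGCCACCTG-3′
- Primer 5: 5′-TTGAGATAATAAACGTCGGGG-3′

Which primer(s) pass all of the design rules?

Primer 1 (18 nt, A=6 T=6 G=3 C=3): 3' end TAA has 0 G/C, need ≥2 ✗; longest run = 2 ✓; length 18, outside 19–22 ✗; Tm = 2·12 + 4·6 = 48°C, outside 55–61°C ✗ — fails.
Primer 2 (18 nt, A=3 T=4 G=8 C=3): 3' end GGT has 2 G/C ✓; longest run = 2 ✓; length 18, outside 19–22 ✗; Tm = 2·7 + 4·11 = 58°C ✓ — fails.
Primer 3 (22 nt, A=2 T=6 G=5 C=9): 3' end CTG has 2 G/C ✓; longest run = 2 ✓; length 22 ✓; Tm = 2·8 + 4·14 = 72°C, outside 55–61°C ✗ — fails.
Primer 4 (18 nt, A=6 T=4 G=3 C=5): 3' end CTG has 2 G/C ✓; longest run = 4 ✓; length 18, outside 19–22 ✗; Tm = 2·10 + 4·8 = 52°C, outside 55–61°C ✗ — fails.
Primer 5 (21 nt, A=7 T=5 G=7 C=2): 3' end GGG has 3 G/C ✓; longest run = 4 ✓; length 21 ✓; Tm = 2·12 + 4·9 = 60°C ✓ — passes.

Primer 5 only.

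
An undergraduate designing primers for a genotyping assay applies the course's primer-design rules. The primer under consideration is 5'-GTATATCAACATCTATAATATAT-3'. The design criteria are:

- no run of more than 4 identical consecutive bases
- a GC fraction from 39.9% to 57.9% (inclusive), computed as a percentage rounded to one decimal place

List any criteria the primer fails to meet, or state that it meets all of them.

Base counts: A=10, T=9, G=1, C=3 (length 23).
homopolymer run: longest run = 2 ✓
GC content: GC 4/23 = 17.4%, outside 39.9–57.9% ✗

Fails: GC content.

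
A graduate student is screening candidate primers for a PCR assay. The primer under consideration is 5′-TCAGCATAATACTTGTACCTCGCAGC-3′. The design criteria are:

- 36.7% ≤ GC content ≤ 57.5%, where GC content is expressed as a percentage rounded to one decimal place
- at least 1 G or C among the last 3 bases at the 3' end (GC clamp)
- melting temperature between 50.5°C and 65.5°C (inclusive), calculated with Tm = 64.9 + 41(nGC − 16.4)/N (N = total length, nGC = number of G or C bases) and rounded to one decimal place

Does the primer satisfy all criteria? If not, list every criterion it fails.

Base counts: A=7, T=7, G=4, C=8 (length 26).
GC content: GC 12/26 = 46.2% ✓
GC clamp: 3' end AGC has 2 G/C ✓
Tm: Tm = 64.9 + 41·(12 − 16.4)/26 = 58.0°C ✓

Meets all criteria.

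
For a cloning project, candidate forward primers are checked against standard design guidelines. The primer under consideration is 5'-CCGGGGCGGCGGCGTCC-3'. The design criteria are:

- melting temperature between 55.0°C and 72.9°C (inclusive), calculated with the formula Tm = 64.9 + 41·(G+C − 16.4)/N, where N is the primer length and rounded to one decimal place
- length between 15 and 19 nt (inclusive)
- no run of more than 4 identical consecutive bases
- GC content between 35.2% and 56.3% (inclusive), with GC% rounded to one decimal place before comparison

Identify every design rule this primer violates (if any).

Base counts: A=0, T=1, G=9, C=7 (length 17).
Tm: Tm = 64.9 + 41·(16 − 16.4)/17 = 63.9°C ✓
length: length 17 ✓
homopolymer run: longest run = 4 ✓
GC content: GC 16/17 = 94.1%, outside 35.2–56.3% ✗

Fails: GC content.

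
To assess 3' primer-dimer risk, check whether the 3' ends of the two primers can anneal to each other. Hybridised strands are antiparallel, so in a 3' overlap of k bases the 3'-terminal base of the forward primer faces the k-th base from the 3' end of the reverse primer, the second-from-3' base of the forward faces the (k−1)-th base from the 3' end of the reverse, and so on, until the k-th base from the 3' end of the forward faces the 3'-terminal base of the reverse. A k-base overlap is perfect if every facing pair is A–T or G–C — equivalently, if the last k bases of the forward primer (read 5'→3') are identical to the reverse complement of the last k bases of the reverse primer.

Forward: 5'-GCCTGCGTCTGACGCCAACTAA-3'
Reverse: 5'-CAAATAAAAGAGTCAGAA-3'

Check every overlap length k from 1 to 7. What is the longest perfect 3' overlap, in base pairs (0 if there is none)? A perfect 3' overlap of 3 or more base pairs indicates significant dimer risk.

Longest perfect overlap: 0 complementary base pairs; below the dimer-risk threshold (threshold 3).

Last 7 bases (5'→3') — forward …CAACTAA, reverse …GTCAGAA.
Reverse complement of the reverse primer's last 7 bases: TTCTGAC; its first k bases are the reverse complement of the reverse primer's last k bases, so a perfect k-base overlap needs the forward primer's last k bases to equal them.
Comparing (forward last k vs required): k=1: A vs T ✗; k=2: AA vs TT ✗; k=3: TAA vs TTC ✗; k=4: CTAA vs TTCT ✗; k=5: ACTAA vs TTCTG ✗; k=6: AACTAA vs TTCTGA ✗; k=7: CAACTAA vs TTCTGAC ✗.
No overlap length from 1 to 7 is perfect, so the longest perfect 3' overlap is 0.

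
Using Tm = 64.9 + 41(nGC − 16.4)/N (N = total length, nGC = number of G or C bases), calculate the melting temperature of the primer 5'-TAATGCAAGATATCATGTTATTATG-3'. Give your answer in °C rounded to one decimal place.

Base counts: A=9, T=10, G=4, C=2; G+C = 6, N = 25.
Tm = 64.9 + 41·(6 − 16.4)/25 = 64.9 + -426.40/25 = 47.8°C.

47.8°C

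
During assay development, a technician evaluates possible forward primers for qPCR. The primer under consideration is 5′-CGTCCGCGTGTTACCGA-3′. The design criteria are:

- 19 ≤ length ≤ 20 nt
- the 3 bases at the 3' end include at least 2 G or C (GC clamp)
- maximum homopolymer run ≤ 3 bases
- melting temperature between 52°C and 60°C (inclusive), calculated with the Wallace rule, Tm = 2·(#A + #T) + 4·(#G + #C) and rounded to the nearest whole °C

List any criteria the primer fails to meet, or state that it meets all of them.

Fails: length.

Base counts: A=2, T=4, G=5, C=6 (length 17).
length: length 17, outside 19–20 ✗
GC clamp: 3' end CGA has 2 G/C ✓
homopolymer run: longest run = 2 ✓
Tm: Tm = 2·6 + 4·11 = 56°C ✓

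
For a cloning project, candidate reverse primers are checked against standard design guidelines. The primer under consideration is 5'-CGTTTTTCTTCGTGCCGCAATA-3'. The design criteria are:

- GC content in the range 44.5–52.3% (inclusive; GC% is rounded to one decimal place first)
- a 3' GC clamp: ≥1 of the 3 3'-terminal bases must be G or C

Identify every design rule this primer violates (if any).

Fails: GC clamp.

Base counts: A=3, T=9, G=4, C=6 (length 22).
GC content: GC 10/22 = 45.5% ✓
GC clamp: 3' end ATA has 0 G/C, need ≥1 ✗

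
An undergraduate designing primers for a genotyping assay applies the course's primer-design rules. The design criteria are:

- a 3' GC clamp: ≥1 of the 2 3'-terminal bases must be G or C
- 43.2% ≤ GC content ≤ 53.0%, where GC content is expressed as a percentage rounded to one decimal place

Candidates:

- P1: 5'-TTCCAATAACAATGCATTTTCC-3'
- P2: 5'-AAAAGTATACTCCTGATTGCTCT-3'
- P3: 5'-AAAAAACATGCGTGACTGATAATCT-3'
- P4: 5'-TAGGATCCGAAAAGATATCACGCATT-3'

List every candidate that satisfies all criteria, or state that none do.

P1 (22 nt, A=7 T=8 G=1 C=6): 3' end CC has 2 G/C ✓; GC 7/22 = 31.8%, outside 43.2–53.0% ✗ — fails.
P2 (23 nt, A=7 T=8 G=3 C=5): 3' end CT has 1 G/C ✓; GC 8/23 = 34.8%, outside 43.2–53.0% ✗ — fails.
P3 (25 nt, A=11 T=6 G=4 C=4): 3' end CT has 1 G/C ✓; GC 8/25 = 32.0%, outside 43.2–53.0% ✗ — fails.
P4 (26 nt, A=10 T=6 G=5 C=5): 3' end TT has 0 G/C, need ≥1 ✗; GC 10/26 = 38.5%, outside 43.2–53.0% ✗ — fails.

None of the candidates satisfy all criteria.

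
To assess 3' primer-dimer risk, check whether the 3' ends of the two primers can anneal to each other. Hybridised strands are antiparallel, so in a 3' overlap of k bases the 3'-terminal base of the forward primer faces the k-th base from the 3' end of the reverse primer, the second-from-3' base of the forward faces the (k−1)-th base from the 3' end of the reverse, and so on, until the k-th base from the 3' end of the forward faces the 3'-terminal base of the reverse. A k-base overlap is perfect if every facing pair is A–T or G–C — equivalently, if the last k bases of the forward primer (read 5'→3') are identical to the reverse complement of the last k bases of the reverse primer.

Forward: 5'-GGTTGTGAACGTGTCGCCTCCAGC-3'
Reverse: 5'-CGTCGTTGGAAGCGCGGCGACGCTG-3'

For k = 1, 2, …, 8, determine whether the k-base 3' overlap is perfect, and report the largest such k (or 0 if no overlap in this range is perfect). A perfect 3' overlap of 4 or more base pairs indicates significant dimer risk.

Last 8 bases (5'→3') — forward …CCTCCAGC, reverse …CGACGCTG.
Reverse complement of the reverse primer's last 8 bases: CAGCGTCG; its first k bases are the reverse complement of the reverse primer's last k bases, so a perfect k-base overlap needs the forward primer's last k bases to equal them.
Comparing (forward last k vs required): k=1: C vs C ✓; k=2: GC vs CA ✗; k=3: AGC vs CAG ✗; k=4: CAGC vs CAGC ✓; k=5: CCAGC vs CAGCG ✗; k=6: TCCAGC vs CAGCGT ✗; k=7: CTCCAGC vs CAGCGTC ✗; k=8: CCTCCAGC vs CAGCGTCG ✗.
Perfect overlaps at k = 1, 4; the largest is 4.

Longest perfect overlap: 4 complementary base pairs; significant dimer risk (threshold 4).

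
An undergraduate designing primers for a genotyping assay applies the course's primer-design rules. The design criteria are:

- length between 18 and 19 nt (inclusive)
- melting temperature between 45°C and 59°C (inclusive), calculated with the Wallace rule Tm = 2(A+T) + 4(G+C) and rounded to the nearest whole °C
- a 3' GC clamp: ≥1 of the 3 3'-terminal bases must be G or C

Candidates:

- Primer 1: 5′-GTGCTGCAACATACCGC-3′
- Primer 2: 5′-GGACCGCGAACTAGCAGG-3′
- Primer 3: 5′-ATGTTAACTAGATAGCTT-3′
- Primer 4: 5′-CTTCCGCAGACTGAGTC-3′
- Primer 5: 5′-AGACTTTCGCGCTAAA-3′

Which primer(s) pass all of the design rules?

Primer 1 (17 nt, A=4 T=3 G=4 C=6): length 17, outside 18–19 ✗; Tm = 2·7 + 4·10 = 54°C ✓; 3' end CGC has 3 G/C ✓ — fails.
Primer 2 (18 nt, A=5 T=1 G=7 C=5): length 18 ✓; Tm = 2·6 + 4·12 = 60°C, outside 45–59°C ✗; 3' end AGG has 2 G/C ✓ — fails.
Primer 3 (18 nt, A=6 T=7 G=3 C=2): length 18 ✓; Tm = 2·13 + 4·5 = 46°C ✓; 3' end CTT has 1 G/C ✓ — passes.
Primer 4 (17 nt, A=3 T=4 G=4 C=6): length 17, outside 18–19 ✗; Tm = 2·7 + 4·10 = 54°C ✓; 3' end GTC has 2 G/C ✓ — fails.
Primer 5 (16 nt, A=5 T=4 G=3 C=4): length 16, outside 18–19 ✗; Tm = 2·9 + 4·7 = 46°C ✓; 3' end AAA has 0 G/C, need ≥1 ✗ — fails.

Primer 3 only.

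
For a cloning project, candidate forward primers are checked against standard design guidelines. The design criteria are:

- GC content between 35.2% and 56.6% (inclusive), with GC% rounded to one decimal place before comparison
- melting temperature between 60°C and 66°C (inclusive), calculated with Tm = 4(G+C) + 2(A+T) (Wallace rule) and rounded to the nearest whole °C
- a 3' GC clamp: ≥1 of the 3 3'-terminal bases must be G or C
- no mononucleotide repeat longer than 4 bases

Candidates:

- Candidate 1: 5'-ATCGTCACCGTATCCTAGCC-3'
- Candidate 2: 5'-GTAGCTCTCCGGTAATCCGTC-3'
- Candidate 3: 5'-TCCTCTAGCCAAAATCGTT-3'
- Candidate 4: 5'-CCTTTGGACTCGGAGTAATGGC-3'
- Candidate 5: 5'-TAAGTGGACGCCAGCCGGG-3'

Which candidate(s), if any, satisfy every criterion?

Candidate 1 only.

Candidate 1 (20 nt, A=4 T=5 G=3 C=8): GC 11/20 = 55.0% ✓; Tm = 2·9 + 4·11 = 62°C ✓; 3' end GCC has 3 G/C ✓; longest run = 2 ✓ — passes.
Candidate 2 (21 nt, A=3 T=6 G=5 C=7): GC 12/21 = 57.1%, outside 35.2–56.6% ✗; Tm = 2·9 + 4·12 = 66°C ✓; 3' end GTC has 2 G/C ✓; longest run = 2 ✓ — fails.
Candidate 3 (19 nt, A=5 T=6 G=2 C=6): GC 8/19 = 42.1% ✓; Tm = 2·11 + 4·8 = 54°C, outside 60–66°C ✗; 3' end GTT has 1 G/C ✓; longest run = 4 ✓ — fails.
Candidate 4 (22 nt, A=4 T=6 G=7 C=5): GC 12/22 = 54.5% ✓; Tm = 2·10 + 4·12 = 68°C, outside 60–66°C ✗; 3' end GGC has 3 G/C ✓; longest run = 3 ✓ — fails.
Candidate 5 (19 nt, A=4 T=2 G=8 C=5): GC 13/19 = 68.4%, outside 35.2–56.6% ✗; Tm = 2·6 + 4·13 = 64°C ✓; 3' end GGG has 3 G/C ✓; longest run = 3 ✓ — fails.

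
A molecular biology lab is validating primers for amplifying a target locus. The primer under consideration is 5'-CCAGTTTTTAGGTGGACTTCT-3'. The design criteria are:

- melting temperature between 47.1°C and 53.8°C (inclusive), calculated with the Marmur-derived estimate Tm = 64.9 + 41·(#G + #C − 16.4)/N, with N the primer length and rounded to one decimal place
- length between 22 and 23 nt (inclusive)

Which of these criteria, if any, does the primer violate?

Base counts: A=3, T=9, G=5, C=4 (length 21).
Tm: Tm = 64.9 + 41·(9 − 16.4)/21 = 50.5°C ✓
length: length 21, outside 22–23 ✗

Fails: length.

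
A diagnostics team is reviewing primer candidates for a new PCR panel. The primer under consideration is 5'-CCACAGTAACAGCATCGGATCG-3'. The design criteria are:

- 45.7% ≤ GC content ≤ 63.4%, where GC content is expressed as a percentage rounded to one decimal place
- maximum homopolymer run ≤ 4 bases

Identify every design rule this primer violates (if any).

Meets all criteria.

Base counts: A=7, T=3, G=5, C=7 (length 22).
GC content: GC 12/22 = 54.5% ✓
homopolymer run: longest run = 2 ✓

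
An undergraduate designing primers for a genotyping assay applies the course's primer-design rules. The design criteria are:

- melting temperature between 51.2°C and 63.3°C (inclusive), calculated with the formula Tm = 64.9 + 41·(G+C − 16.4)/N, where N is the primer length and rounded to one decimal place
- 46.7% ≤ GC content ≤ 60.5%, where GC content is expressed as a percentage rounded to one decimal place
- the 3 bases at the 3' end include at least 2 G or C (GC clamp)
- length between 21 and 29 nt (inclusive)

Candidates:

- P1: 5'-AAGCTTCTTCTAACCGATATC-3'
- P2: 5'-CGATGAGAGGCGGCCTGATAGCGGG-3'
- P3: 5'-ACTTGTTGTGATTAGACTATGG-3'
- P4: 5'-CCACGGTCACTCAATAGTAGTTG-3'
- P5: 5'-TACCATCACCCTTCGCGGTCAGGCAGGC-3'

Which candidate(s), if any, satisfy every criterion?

None of the candidates satisfy all criteria.

P1 (21 nt, A=6 T=7 G=2 C=6): Tm = 64.9 + 41·(8 − 16.4)/21 = 48.5°C, outside 51.2–63.3°C ✗; GC 8/21 = 38.1%, outside 46.7–60.5% ✗; 3' end ATC has 1 G/C, need ≥2 ✗; length 21 ✓ — fails.
P2 (25 nt, A=5 T=3 G=12 C=5): Tm = 64.9 + 41·(17 − 16.4)/25 = 65.9°C, outside 51.2–63.3°C ✗; GC 17/25 = 68.0%, outside 46.7–60.5% ✗; 3' end GGG has 3 G/C ✓; length 25 ✓ — fails.
P3 (22 nt, A=5 T=9 G=6 C=2): Tm = 64.9 + 41·(8 − 16.4)/22 = 49.2°C, outside 51.2–63.3°C ✗; GC 8/22 = 36.4%, outside 46.7–60.5% ✗; 3' end TGG has 2 G/C ✓; length 22 ✓ — fails.
P4 (23 nt, A=6 T=6 G=5 C=6): Tm = 64.9 + 41·(11 − 16.4)/23 = 55.3°C ✓; GC 11/23 = 47.8% ✓; 3' end TTG has 1 G/C, need ≥2 ✗; length 23 ✓ — fails.
P5 (28 nt, A=5 T=5 G=7 C=11): Tm = 64.9 + 41·(18 − 16.4)/28 = 67.2°C, outside 51.2–63.3°C ✗; GC 18/28 = 64.3%, outside 46.7–60.5% ✗; 3' end GGC has 3 G/C ✓; length 28 ✓ — fails.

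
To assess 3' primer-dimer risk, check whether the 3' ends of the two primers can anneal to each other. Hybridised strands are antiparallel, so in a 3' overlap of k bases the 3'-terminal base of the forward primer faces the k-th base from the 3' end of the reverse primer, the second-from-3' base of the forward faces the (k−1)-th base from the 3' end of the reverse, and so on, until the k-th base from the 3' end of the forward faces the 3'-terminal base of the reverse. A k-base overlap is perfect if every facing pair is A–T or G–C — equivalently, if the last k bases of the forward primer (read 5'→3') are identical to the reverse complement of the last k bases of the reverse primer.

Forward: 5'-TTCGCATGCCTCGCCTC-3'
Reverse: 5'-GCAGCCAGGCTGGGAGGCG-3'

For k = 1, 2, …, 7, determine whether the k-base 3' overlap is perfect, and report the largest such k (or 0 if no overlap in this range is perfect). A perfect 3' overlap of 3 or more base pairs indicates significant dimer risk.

Longest perfect overlap: 6 complementary base pairs; significant dimer risk (threshold 3).

Last 7 bases (5'→3') — forward …TCGCCTC, reverse …GGAGGCG.
Reverse complement of the reverse primer's last 7 bases: CGCCTCC; its first k bases are the reverse complement of the reverse primer's last k bases, so a perfect k-base overlap needs the forward primer's last k bases to equal them.
Comparing (forward last k vs required): k=1: C vs C ✓; k=2: TC vs CG ✗; k=3: CTC vs CGC ✗; k=4: CCTC vs CGCC ✗; k=5: GCCTC vs CGCCT ✗; k=6: CGCCTC vs CGCCTC ✓; k=7: TCGCCTC vs CGCCTCC ✗.
Perfect overlaps at k = 1, 6; the largest is 6.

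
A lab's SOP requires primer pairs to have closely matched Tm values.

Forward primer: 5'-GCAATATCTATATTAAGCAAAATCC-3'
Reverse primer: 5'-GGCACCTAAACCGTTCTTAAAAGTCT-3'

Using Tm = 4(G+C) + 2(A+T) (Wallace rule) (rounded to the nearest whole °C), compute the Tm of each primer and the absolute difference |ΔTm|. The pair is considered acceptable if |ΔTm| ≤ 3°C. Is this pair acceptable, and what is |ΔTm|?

Forward: A=11 T=7 G=2 C=5 → Tm = 2·18 + 4·7 = 64°C.
Reverse: A=8 T=7 G=4 C=7 → Tm = 2·15 + 4·11 = 74°C.
|ΔTm| = |64 − 74| = 10°C, > 3°C.

|ΔTm| = 10°C; the pair is not acceptable.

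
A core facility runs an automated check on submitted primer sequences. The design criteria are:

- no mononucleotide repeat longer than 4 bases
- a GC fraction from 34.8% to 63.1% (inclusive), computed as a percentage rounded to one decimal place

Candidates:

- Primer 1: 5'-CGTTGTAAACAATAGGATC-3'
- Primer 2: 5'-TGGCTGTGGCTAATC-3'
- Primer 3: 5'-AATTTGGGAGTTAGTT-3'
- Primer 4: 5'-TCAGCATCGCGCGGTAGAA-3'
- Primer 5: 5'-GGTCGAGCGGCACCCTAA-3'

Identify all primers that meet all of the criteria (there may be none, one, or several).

Primer 1 (19 nt, A=7 T=5 G=4 C=3): longest run = 3 ✓; GC 7/19 = 36.8% ✓ — passes.
Primer 2 (15 nt, A=2 T=5 G=5 C=3): longest run = 2 ✓; GC 8/15 = 53.3% ✓ — passes.
Primer 3 (16 nt, A=4 T=7 G=5 C=0): longest run = 3 ✓; GC 5/16 = 31.3%, outside 34.8–63.1% ✗ — fails.
Primer 4 (19 nt, A=5 T=3 G=6 C=5): longest run = 2 ✓; GC 11/19 = 57.9% ✓ — passes.
Primer 5 (18 nt, A=4 T=2 G=6 C=6): longest run = 3 ✓; GC 12/18 = 66.7%, outside 34.8–63.1% ✗ — fails.

Primer 1, Primer 2 and Primer 4.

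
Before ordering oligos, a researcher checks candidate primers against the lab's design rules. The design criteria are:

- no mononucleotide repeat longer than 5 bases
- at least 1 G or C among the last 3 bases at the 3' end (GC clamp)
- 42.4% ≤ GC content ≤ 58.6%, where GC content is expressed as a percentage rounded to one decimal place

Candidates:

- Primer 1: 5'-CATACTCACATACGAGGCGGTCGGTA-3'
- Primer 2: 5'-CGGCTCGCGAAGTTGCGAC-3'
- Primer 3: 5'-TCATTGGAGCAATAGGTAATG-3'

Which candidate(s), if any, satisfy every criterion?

Primer 1 (26 nt, A=7 T=5 G=7 C=7): longest run = 2 ✓; 3' end GTA has 1 G/C ✓; GC 14/26 = 53.8% ✓ — passes.
Primer 2 (19 nt, A=3 T=3 G=7 C=6): longest run = 2 ✓; 3' end GAC has 2 G/C ✓; GC 13/19 = 68.4%, outside 42.4–58.6% ✗ — fails.
Primer 3 (21 nt, A=7 T=6 G=6 C=2): longest run = 2 ✓; 3' end ATG has 1 G/C ✓; GC 8/21 = 38.1%, outside 42.4–58.6% ✗ — fails.

Primer 1 only.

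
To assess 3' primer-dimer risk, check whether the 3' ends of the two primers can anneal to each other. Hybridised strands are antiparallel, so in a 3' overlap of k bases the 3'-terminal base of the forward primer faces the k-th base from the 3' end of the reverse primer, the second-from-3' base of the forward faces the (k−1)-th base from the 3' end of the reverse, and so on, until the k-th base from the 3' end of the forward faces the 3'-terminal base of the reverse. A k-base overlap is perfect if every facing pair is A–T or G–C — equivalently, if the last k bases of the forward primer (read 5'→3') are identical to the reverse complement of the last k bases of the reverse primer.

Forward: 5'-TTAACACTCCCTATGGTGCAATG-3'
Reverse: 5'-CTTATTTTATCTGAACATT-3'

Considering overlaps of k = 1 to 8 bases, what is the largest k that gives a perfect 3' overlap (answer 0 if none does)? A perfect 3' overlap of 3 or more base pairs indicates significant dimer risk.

Last 8 bases (5'→3') — forward …GTGCAATG, reverse …TGAACATT.
Reverse complement of the reverse primer's last 8 bases: AATGTTCA; its first k bases are the reverse complement of the reverse primer's last k bases, so a perfect k-base overlap needs the forward primer's last k bases to equal them.
Comparing (forward last k vs required): k=1: G vs A ✗; k=2: TG vs AA ✗; k=3: ATG vs AAT ✗; k=4: AATG vs AATG ✓; k=5: CAATG vs AATGT ✗; k=6: GCAATG vs AATGTT ✗; k=7: TGCAATG vs AATGTTC ✗; k=8: GTGCAATG vs AATGTTCA ✗.
Only k = 4 is perfect, so the longest perfect 3' overlap is 4.

Longest perfect overlap: 4 complementary base pairs; significant dimer risk (threshold 3).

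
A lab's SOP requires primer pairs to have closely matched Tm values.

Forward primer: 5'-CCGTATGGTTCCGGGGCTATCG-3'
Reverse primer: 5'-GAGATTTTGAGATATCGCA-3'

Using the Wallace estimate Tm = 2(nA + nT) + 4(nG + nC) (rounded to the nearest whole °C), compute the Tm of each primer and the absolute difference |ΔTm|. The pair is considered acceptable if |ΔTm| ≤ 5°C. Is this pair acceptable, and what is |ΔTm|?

|ΔTm| = 20°C; the pair is not acceptable.

Forward: A=2 T=6 G=8 C=6 → Tm = 2·8 + 4·14 = 72°C.
Reverse: A=6 T=6 G=5 C=2 → Tm = 2·12 + 4·7 = 52°C.
|ΔTm| = |72 − 52| = 20°C, > 5°C.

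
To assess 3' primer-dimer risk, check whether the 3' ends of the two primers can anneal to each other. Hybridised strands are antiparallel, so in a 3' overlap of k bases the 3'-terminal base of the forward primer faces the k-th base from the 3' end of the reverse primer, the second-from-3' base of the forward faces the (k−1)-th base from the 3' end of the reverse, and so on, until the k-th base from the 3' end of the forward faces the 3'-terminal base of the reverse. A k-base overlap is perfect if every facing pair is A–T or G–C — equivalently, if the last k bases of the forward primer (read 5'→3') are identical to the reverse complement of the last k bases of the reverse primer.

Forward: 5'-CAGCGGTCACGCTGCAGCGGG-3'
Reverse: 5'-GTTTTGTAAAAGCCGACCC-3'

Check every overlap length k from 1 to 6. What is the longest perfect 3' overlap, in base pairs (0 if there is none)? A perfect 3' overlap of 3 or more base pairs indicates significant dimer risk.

Last 6 bases (5'→3') — forward …AGCGGG, reverse …CGACCC.
Reverse complement of the reverse primer's last 6 bases: GGGTCG; its first k bases are the reverse complement of the reverse primer's last k bases, so a perfect k-base overlap needs the forward primer's last k bases to equal them.
Comparing (forward last k vs required): k=1: G vs G ✓; k=2: GG vs GG ✓; k=3: GGG vs GGG ✓; k=4: CGGG vs GGGT ✗; k=5: GCGGG vs GGGTC ✗; k=6: AGCGGG vs GGGTCG ✗.
Perfect overlaps at k = 1, 2, 3; the largest is 3.

Longest perfect overlap: 3 complementary base pairs; significant dimer risk (threshold 3).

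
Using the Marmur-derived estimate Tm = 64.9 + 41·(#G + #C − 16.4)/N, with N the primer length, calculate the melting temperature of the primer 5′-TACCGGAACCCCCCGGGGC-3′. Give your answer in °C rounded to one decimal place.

61.9°C

Base counts: A=3, T=1, G=6, C=9; G+C = 15, N = 19.
Tm = 64.9 + 41·(15 − 16.4)/19 = 64.9 + -57.40/19 = 61.9°C.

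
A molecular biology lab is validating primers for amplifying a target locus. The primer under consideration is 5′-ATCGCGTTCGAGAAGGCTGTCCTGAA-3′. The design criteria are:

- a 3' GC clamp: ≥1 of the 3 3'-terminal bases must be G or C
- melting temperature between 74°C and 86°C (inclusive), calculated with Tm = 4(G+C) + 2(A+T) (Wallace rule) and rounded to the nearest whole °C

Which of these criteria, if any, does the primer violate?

Base counts: A=6, T=6, G=8, C=6 (length 26).
GC clamp: 3' end GAA has 1 G/C ✓
Tm: Tm = 2·12 + 4·14 = 80°C ✓

Meets all criteria.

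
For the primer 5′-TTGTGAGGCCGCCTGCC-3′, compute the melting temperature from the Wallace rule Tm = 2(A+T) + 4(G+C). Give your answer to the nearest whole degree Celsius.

58°C

Base counts: A=1, T=4, G=6, C=6 (length 17).
Tm = 2·(1+4) + 4·(6+6) = 2·5 + 4·12 = 10 + 48 = 58°C.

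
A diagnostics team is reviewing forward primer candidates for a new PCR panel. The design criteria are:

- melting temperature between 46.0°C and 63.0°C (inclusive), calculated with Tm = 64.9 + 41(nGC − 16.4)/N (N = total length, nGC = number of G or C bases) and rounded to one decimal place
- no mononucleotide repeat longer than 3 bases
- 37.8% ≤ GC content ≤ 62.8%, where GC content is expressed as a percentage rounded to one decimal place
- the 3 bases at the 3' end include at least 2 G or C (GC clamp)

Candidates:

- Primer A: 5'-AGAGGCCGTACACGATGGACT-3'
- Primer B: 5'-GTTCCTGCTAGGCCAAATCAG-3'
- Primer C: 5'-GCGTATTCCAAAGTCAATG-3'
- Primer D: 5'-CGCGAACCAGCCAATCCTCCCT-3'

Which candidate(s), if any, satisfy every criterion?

Primer A (21 nt, A=6 T=3 G=7 C=5): Tm = 64.9 + 41·(12 − 16.4)/21 = 56.3°C ✓; longest run = 2 ✓; GC 12/21 = 57.1% ✓; 3' end ACT has 1 G/C, need ≥2 ✗ — fails.
Primer B (21 nt, A=5 T=5 G=5 C=6): Tm = 64.9 + 41·(11 − 16.4)/21 = 54.4°C ✓; longest run = 3 ✓; GC 11/21 = 52.4% ✓; 3' end CAG has 2 G/C ✓ — passes.
Primer C (19 nt, A=6 T=5 G=4 C=4): Tm = 64.9 + 41·(8 − 16.4)/19 = 46.8°C ✓; longest run = 3 ✓; GC 8/19 = 42.1% ✓; 3' end ATG has 1 G/C, need ≥2 ✗ — fails.
Primer D (22 nt, A=5 T=3 G=3 C=11): Tm = 64.9 + 41·(14 − 16.4)/22 = 60.4°C ✓; longest run = 3 ✓; GC 14/22 = 63.6%, outside 37.8–62.8% ✗; 3' end CCT has 2 G/C ✓ — fails.

Primer B only.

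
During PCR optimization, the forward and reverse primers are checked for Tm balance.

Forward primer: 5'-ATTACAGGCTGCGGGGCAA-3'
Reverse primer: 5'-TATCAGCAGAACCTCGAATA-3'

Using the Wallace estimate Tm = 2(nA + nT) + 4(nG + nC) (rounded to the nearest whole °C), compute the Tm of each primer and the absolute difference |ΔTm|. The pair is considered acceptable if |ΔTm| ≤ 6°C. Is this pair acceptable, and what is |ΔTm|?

|ΔTm| = 4°C; the pair is acceptable.

Forward: A=5 T=3 G=7 C=4 → Tm = 2·8 + 4·11 = 60°C.
Reverse: A=8 T=4 G=3 C=5 → Tm = 2·12 + 4·8 = 56°C.
|ΔTm| = |60 − 56| = 4°C, ≤ 6°C.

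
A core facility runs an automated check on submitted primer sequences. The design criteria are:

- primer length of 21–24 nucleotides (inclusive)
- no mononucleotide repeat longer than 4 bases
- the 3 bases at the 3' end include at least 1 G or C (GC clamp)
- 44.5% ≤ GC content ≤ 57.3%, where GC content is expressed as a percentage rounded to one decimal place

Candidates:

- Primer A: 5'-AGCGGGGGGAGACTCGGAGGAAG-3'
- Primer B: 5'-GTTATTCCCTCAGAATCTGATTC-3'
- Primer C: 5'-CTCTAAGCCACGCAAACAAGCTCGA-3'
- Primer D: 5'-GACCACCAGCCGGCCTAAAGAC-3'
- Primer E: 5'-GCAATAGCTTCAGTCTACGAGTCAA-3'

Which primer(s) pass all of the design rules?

Primer A (23 nt, A=6 T=1 G=13 C=3): length 23 ✓; longest run = 6, exceeds 4 ✗; 3' end AAG has 1 G/C ✓; GC 16/23 = 69.6%, outside 44.5–57.3% ✗ — fails.
Primer B (23 nt, A=5 T=9 G=3 C=6): length 23 ✓; longest run = 3 ✓; 3' end TTC has 1 G/C ✓; GC 9/23 = 39.1%, outside 44.5–57.3% ✗ — fails.
Primer C (25 nt, A=9 T=3 G=4 C=9): length 25, outside 21–24 ✗; longest run = 3 ✓; 3' end CGA has 2 G/C ✓; GC 13/25 = 52.0% ✓ — fails.
Primer D (22 nt, A=7 T=1 G=5 C=9): length 22 ✓; longest run = 3 ✓; 3' end GAC has 2 G/C ✓; GC 14/22 = 63.6%, outside 44.5–57.3% ✗ — fails.
Primer E (25 nt, A=8 T=6 G=5 C=6): length 25, outside 21–24 ✗; longest run = 2 ✓; 3' end CAA has 1 G/C ✓; GC 11/25 = 44.0%, outside 44.5–57.3% ✗ — fails.

None of the candidates satisfy all criteria.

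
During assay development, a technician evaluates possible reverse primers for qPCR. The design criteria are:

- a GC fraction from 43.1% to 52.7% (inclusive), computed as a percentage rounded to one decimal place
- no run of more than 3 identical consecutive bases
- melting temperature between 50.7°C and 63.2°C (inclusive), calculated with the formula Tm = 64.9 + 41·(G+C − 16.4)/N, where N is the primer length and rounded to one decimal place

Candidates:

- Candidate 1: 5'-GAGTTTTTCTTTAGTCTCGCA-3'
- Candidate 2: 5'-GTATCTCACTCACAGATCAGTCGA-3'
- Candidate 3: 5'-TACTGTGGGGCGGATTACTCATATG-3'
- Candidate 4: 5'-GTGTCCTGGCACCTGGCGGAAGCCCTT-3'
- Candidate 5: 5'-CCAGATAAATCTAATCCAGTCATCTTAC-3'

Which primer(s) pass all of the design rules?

Candidate 1 (21 nt, A=3 T=10 G=4 C=4): GC 8/21 = 38.1%, outside 43.1–52.7% ✗; longest run = 5, exceeds 3 ✗; Tm = 64.9 + 41·(8 − 16.4)/21 = 48.5°C, outside 50.7–63.2°C ✗ — fails.
Candidate 2 (24 nt, A=7 T=6 G=4 C=7): GC 11/24 = 45.8% ✓; longest run = 1 ✓; Tm = 64.9 + 41·(11 − 16.4)/24 = 55.7°C ✓ — passes.
Candidate 3 (25 nt, A=5 T=8 G=8 C=4): GC 12/25 = 48.0% ✓; longest run = 4, exceeds 3 ✗; Tm = 64.9 + 41·(12 − 16.4)/25 = 57.7°C ✓ — fails.
Candidate 4 (27 nt, A=3 T=6 G=9 C=9): GC 18/27 = 66.7%, outside 43.1–52.7% ✗; longest run = 3 ✓; Tm = 64.9 + 41·(18 − 16.4)/27 = 67.3°C, outside 50.7–63.2°C ✗ — fails.
Candidate 5 (28 nt, A=10 T=8 G=2 C=8): GC 10/28 = 35.7%, outside 43.1–52.7% ✗; longest run = 3 ✓; Tm = 64.9 + 41·(10 − 16.4)/28 = 55.5°C ✓ — fails.

Candidate 2 only.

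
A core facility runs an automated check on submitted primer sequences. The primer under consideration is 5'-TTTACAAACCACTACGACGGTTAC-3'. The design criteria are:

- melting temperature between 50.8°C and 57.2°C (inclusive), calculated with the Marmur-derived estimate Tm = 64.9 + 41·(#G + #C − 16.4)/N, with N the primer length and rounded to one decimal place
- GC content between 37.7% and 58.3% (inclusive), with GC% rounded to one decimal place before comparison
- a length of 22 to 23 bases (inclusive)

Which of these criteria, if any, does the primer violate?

Fails: length.

Base counts: A=8, T=6, G=3, C=7 (length 24).
Tm: Tm = 64.9 + 41·(10 − 16.4)/24 = 54.0°C ✓
GC content: GC 10/24 = 41.7% ✓
length: length 24, outside 22–23 ✗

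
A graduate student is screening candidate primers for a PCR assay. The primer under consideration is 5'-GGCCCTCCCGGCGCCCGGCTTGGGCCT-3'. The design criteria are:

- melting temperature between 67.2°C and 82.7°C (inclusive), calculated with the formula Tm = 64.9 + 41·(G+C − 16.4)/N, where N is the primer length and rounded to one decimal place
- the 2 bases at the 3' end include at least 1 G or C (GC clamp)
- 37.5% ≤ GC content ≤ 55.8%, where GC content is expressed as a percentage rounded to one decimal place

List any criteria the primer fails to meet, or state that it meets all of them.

Fails: GC content.

Base counts: A=0, T=4, G=10, C=13 (length 27).
Tm: Tm = 64.9 + 41·(23 − 16.4)/27 = 74.9°C ✓
GC clamp: 3' end CT has 1 G/C ✓
GC content: GC 23/27 = 85.2%, outside 37.5–55.8% ✗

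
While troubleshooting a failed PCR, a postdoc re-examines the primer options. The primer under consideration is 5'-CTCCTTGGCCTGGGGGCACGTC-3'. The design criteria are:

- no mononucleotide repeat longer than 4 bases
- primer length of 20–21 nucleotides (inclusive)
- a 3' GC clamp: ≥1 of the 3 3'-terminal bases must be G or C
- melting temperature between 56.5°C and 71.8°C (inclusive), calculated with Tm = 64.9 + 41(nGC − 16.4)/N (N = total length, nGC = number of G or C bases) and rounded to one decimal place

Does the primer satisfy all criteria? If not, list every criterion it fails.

Fails: homopolymer run, length.

Base counts: A=1, T=5, G=8, C=8 (length 22).
homopolymer run: longest run = 5, exceeds 4 ✗
length: length 22, outside 20–21 ✗
GC clamp: 3' end GTC has 2 G/C ✓
Tm: Tm = 64.9 + 41·(16 − 16.4)/22 = 64.2°C ✓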